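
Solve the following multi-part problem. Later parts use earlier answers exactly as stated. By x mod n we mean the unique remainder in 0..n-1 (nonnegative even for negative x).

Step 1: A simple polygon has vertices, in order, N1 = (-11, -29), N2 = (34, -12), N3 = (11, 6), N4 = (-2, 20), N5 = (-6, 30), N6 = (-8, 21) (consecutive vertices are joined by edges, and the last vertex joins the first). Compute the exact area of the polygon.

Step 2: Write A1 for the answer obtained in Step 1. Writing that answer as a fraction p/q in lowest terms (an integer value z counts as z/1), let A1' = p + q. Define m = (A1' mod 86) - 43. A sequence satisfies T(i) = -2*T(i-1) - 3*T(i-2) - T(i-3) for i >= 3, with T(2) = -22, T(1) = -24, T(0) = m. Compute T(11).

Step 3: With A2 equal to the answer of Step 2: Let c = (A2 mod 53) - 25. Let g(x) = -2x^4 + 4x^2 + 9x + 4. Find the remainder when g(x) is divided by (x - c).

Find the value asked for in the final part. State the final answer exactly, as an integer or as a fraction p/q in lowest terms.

-165729

Step 1: cross terms: (-11*-12 - 34*-29)=1118, (34*6 - 11*-12)=336, (11*20 - -2*6)=232, (-2*30 - -6*20)=60, (-6*21 - -8*30)=114, (-8*-29 - -11*21)=463; twice the area = |2323| = 2323; area = 2323/2; answer 2323/2
Step 2: A1 = 2323/2; threaded value p + q = 2325; m = -40; T(3) = -2*(-22) - 3*(-24) - 1*(-40) = 156; iterating: T(3)=156, T(4)=-222, T(5)=-2, T(6)=514, T(7)=-800, T(8)=60, T(9)=1766, T(10)=-2912, T(11)=466; answer 466
Step 3: A2 = 466; c = 17; remainder = value at the root: -2*(17)^4 + 4*(17)^2 + 9*(17)^1 + 4 = (-167042) + (1156) + (153) + (4) = -165729; answer -165729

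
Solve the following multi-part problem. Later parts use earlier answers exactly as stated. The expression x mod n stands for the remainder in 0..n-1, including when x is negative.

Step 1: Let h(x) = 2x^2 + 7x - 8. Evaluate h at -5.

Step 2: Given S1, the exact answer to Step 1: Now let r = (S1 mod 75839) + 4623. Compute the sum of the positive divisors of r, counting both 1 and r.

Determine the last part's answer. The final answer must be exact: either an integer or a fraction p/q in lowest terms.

Step 1: 2*(-5)^2 + 7*(-5)^1 - 8 = (50) + (-35) + (-8) = 7; answer 7
Step 2: S1 = 7; r = 4630; 4630 = 2 * 5 * 463; sigma = (1 + 2) * (1 + 5) * (1 + 463) = 3 * 6 * 464 = 8352; answer 8352

8352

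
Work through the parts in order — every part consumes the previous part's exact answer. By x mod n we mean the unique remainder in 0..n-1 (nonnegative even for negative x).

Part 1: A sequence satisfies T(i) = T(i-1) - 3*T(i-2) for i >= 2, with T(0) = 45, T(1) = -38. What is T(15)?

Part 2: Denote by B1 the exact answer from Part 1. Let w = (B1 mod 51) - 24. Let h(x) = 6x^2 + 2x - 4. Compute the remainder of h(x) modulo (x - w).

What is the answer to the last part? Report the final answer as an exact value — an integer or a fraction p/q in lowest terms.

Part 1: T(2) = 1*(-38) - 3*(45) = -173; iterating: T(2)=-173, T(3)=-59, T(4)=460, T(5)=637, T(6)=-743, T(7)=-2654, T(8)=-425, T(9)=7537, T(10)=8812, T(11)=-13799, T(12)=-40235, T(13)=1162, T(14)=121867, T(15)=118381; answer 118381
Part 2: B1 = 118381; w = -14; remainder = value at the root: 6*(-14)^2 + 2*(-14)^1 - 4 = (1176) + (-28) + (-4) = 1144; answer 1144

1144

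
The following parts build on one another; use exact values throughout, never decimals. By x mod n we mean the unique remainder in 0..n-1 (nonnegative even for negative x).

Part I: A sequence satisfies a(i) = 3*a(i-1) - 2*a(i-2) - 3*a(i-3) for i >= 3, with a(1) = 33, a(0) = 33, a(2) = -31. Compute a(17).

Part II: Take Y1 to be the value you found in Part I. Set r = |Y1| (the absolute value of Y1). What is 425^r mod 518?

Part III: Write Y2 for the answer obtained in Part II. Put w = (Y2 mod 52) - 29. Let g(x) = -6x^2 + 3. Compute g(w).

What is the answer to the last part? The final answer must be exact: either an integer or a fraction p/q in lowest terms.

-93

Part I: a(3) = 3*(-31) - 2*(33) - 3*(33) = -258; iterating: a(3)=-258, a(4)=-811, a(5)=-1824, a(6)=-3076, a(7)=-3147, a(8)=2183, a(9)=22071, a(10)=71288, a(11)=163173, a(12)=280730, a(13)=301980, a(14)=-145039, a(15)=-1881267, a(16)=-6259663, a(17)=-14581338; answer -14581338
Part II: Y1 = -14581338; r = 14581338; squarings mod 518: 425^1=425, 425^2=361, 425^4=303, 425^8=123, 425^16=107, 425^32=53, 425^64=219, 425^128=305, 425^256=303, 425^512=123, 425^1024=107, 425^2048=53, 425^4096=219, 425^8192=305, 425^16384=303, 425^32768=123, 425^65536=107, 425^131072=53, 425^262144=219, 425^524288=305, 425^1048576=303, 425^2097152=123, 425^4194304=107, 425^8388608=53; 425^14581338 = 425^2 * 425^8 * 425^16 * 425^64 * 425^512 * 425^1024 * 425^2048 * 425^4096 * 425^8192 * 425^16384 * 425^131072 * 425^262144 * 425^524288 * 425^1048576 * 425^4194304 * 425^8388608 = 85 (mod 518); answer 85
Part III: Y2 = 85; w = 4; -6*(4)^2 + 3 = (-96) + (3) = -93; answer -93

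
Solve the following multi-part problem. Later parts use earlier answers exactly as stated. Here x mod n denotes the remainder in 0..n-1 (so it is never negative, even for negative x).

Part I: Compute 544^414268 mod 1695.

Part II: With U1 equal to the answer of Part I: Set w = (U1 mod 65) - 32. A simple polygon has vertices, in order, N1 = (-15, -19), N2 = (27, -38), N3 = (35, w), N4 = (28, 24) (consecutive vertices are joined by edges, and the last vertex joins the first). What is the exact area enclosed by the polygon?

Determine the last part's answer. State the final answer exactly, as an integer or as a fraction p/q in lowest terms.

Part I: squarings mod 1695: 544^1=544, 544^2=1006, 544^4=121, 544^8=1081, 544^16=706, 544^32=106, 544^64=1066, 544^128=706, 544^256=106, 544^512=1066, 544^1024=706, 544^2048=106, 544^4096=1066, 544^8192=706, 544^16384=106, 544^32768=1066, 544^65536=706, 544^131072=106, 544^262144=1066; 544^414268 = 544^4 * 544^8 * 544^16 * 544^32 * 544^512 * 544^4096 * 544^16384 * 544^131072 * 544^262144 = 1186 (mod 1695); answer 1186
Part II: U1 = 1186; w = -16; cross terms: (-15*-38 - 27*-19)=1083, (27*-16 - 35*-38)=898, (35*24 - 28*-16)=1288, (28*-19 - -15*24)=-172; twice the area = |3097| = 3097; area = 3097/2; answer 3097/2

3097/2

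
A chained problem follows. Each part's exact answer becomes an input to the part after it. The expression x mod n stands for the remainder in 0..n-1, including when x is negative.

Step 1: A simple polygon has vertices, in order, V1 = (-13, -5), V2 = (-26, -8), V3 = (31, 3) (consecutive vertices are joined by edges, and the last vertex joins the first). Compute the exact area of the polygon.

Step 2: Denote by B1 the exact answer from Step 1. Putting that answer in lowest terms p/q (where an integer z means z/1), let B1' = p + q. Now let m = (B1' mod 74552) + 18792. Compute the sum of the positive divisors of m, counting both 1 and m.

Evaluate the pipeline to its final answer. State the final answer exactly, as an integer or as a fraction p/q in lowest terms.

Step 1: cross terms: (-13*-8 - -26*-5)=-26, (-26*3 - 31*-8)=170, (31*-5 - -13*3)=-116; twice the area = |28| = 28; area = 14; answer 14
Step 2: B1 = 14; threaded value p + q = 15; m = 18807; 18807 = 3 * 6269; sigma = (1 + 3) * (1 + 6269) = 4 * 6270 = 25080; answer 25080

25080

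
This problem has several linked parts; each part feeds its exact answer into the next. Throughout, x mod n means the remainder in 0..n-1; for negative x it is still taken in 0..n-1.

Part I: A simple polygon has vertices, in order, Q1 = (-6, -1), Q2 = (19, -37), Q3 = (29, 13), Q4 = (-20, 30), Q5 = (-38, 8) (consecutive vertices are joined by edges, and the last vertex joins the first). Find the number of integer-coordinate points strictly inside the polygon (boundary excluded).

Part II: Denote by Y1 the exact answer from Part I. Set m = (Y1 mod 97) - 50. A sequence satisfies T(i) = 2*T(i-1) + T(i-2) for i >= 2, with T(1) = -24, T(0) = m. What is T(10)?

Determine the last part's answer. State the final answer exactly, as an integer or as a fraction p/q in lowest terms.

Part I: cross terms: (-6*-37 - 19*-1)=241, (19*13 - 29*-37)=1320, (29*30 - -20*13)=1130, (-20*8 - -38*30)=980, (-38*-1 - -6*8)=86; twice the area = |3757| = 3757; area = 3757/2; boundary points = 1 + 10 + 1 + 2 + 1 = 15; strictly interior points = area - boundary/2 + 1 = 1872; answer 1872
Part II: Y1 = 1872; m = -21; T(2) = 2*(-24) + 1*(-21) = -69; iterating: T(2)=-69, T(3)=-162, T(4)=-393, T(5)=-948, T(6)=-2289, T(7)=-5526, T(8)=-13341, T(9)=-32208, T(10)=-77757; answer -77757

-77757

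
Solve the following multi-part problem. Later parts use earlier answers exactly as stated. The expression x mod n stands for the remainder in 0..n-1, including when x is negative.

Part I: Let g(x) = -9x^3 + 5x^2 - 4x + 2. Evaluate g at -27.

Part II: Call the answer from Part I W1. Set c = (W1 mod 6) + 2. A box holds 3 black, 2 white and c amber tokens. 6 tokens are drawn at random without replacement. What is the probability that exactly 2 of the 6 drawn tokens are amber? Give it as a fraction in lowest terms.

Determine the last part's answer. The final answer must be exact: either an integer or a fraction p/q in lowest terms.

Part I: -9*(-27)^3 + 5*(-27)^2 - 4*(-27)^1 + 2 = (177147) + (3645) + (108) + (2) = 180902; answer 180902
Part II: W1 = 180902; c = 4; total draws C(9,6) = 84; favorable C(4,2)*C(5,4) = 30; P = 5/14; answer 5/14

5/14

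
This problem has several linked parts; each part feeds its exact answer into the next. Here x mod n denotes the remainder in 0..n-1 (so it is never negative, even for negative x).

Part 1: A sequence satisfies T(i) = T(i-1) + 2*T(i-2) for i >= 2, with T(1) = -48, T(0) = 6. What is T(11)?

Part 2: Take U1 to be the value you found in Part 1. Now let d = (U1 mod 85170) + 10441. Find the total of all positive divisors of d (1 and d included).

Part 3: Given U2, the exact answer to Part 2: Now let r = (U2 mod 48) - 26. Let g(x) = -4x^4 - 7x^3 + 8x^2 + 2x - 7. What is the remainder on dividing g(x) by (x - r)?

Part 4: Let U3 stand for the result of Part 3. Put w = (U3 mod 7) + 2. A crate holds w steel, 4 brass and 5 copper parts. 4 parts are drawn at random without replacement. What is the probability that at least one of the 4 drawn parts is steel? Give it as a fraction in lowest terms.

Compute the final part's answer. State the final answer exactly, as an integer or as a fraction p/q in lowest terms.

Part 1: T(2) = 1*(-48) + 2*(6) = -36; iterating: T(2)=-36, T(3)=-132, T(4)=-204, T(5)=-468, T(6)=-876, T(7)=-1812, T(8)=-3564, T(9)=-7188, T(10)=-14316, T(11)=-28692; answer -28692
Part 2: U1 = -28692; d = 66919; 66919 is prime, so its only divisors are 1 and 66919; sigma = 1 + 66919 = 66920; answer 66920
Part 3: U2 = 66920; r = -18; remainder = value at the root: -4*(-18)^4 - 7*(-18)^3 + 8*(-18)^2 + 2*(-18)^1 - 7 = (-419904) + (40824) + (2592) + (-36) + (-7) = -376531; answer -376531
Part 4: U3 = -376531; w = 8; total draws C(17,4) = 2380; complement C(9,4) = 126; favorable 2380 - 126 = 2254; P = 161/170; answer 161/170

161/170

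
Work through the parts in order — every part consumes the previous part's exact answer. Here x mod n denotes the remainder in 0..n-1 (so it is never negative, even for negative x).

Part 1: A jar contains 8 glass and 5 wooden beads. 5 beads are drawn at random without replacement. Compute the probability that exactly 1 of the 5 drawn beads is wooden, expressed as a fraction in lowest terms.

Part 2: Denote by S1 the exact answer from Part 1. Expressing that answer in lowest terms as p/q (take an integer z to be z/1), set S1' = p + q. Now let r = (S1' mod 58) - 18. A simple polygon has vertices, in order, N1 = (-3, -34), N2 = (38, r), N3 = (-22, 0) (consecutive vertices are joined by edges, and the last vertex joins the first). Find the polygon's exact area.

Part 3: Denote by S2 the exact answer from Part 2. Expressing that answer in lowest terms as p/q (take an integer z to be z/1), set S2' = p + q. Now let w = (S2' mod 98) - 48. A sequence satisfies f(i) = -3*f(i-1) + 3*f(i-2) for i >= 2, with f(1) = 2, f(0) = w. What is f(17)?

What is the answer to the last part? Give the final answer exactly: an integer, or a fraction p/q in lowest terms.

Part 1: total draws C(13,5) = 1287; favorable C(5,1)*C(8,4) = 350; P = 350/1287; answer 350/1287
Part 2: S1 = 350/1287; threaded value p + q = 1637; r = -5; cross terms: (-3*-5 - 38*-34)=1307, (38*0 - -22*-5)=-110, (-22*-34 - -3*0)=748; twice the area = |1945| = 1945; area = 1945/2; answer 1945/2
Part 3: S2 = 1945/2; threaded value p + q = 1947; w = 37; f(2) = -3*(2) + 3*(37) = 105; iterating: f(2)=105, f(3)=-309, f(4)=1242, f(5)=-4653, f(6)=17685, f(7)=-67014, f(8)=254097, f(9)=-963333, f(10)=3652290, f(11)=-13846869, f(12)=52497477, f(13)=-199033038, f(14)=754591545, f(15)=-2860873749, f(16)=10846395882, f(17)=-41121808893; answer -41121808893

-41121808893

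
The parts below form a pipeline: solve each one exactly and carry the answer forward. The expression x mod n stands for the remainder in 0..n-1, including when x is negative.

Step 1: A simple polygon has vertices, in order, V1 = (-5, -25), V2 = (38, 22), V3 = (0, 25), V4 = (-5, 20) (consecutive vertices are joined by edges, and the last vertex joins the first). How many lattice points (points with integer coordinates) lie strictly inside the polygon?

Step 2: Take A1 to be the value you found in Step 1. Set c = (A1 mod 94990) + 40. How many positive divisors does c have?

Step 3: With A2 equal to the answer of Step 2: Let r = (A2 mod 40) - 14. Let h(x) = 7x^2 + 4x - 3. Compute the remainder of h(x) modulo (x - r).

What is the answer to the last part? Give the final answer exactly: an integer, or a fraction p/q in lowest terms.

225

Step 1: cross terms: (-5*22 - 38*-25)=840, (38*25 - 0*22)=950, (0*20 - -5*25)=125, (-5*-25 - -5*20)=225; twice the area = |2140| = 2140; area = 1070; boundary points = 1 + 1 + 5 + 45 = 52; strictly interior points = area - boundary/2 + 1 = 1045; answer 1045
Step 2: A1 = 1045; c = 1085; 1085 = 5 * 7 * 31; number of divisors = (1+1) * (1+1) * (1+1) = 8; answer 8
Step 3: A2 = 8; r = -6; remainder = value at the root: 7*(-6)^2 + 4*(-6)^1 - 3 = (252) + (-24) + (-3) = 225; answer 225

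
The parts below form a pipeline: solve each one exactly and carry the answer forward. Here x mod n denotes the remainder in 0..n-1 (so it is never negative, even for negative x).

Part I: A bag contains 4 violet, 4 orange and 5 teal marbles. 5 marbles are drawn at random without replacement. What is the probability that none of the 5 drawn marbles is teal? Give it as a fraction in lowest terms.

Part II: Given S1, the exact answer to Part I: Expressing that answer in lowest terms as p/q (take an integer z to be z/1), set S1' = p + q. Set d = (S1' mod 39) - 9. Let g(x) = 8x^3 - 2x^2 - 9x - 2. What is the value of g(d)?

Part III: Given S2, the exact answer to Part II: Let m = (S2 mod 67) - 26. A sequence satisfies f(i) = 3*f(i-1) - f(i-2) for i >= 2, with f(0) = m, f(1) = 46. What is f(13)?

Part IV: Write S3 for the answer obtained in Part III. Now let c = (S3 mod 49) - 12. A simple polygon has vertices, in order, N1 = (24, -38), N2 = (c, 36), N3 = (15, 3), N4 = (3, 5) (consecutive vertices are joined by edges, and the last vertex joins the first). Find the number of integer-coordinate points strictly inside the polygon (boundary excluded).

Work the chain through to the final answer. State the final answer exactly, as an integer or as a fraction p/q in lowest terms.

Part I: total draws C(13,5) = 1287; favorable C(8,5) = 56; P = 56/1287; answer 56/1287
Part II: S1 = 56/1287; threaded value p + q = 1343; d = 8; 8*(8)^3 - 2*(8)^2 - 9*(8)^1 - 2 = (4096) + (-128) + (-72) + (-2) = 3894; answer 3894
Part III: S2 = 3894; m = -18; f(2) = 3*(46) - 1*(-18) = 156; iterating: f(2)=156, f(3)=422, f(4)=1110, f(5)=2908, f(6)=7614, f(7)=19934, f(8)=52188, f(9)=136630, f(10)=357702, f(11)=936476, f(12)=2451726, f(13)=6418702; answer 6418702
Part IV: S3 = 6418702; c = 33; cross terms: (24*36 - 33*-38)=2118, (33*3 - 15*36)=-441, (15*5 - 3*3)=66, (3*-38 - 24*5)=-234; twice the area = |1509| = 1509; area = 1509/2; boundary points = 1 + 3 + 2 + 1 = 7; strictly interior points = area - boundary/2 + 1 = 752; answer 752

752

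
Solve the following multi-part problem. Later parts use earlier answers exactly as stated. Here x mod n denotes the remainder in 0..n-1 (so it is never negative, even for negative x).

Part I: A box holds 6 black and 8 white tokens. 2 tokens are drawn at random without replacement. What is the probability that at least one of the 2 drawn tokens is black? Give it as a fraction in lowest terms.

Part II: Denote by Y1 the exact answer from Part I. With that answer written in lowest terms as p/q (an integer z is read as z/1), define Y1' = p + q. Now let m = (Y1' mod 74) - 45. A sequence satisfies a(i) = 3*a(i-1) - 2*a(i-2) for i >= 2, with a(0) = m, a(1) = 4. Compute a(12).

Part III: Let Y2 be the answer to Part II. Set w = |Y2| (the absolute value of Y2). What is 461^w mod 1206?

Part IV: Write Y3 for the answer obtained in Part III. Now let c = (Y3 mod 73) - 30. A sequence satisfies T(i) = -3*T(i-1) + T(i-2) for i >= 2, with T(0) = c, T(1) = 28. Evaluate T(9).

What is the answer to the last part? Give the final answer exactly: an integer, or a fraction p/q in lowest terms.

Part I: total draws C(14,2) = 91; complement C(8,2) = 28; favorable 91 - 28 = 63; P = 9/13; answer 9/13
Part II: Y1 = 9/13; threaded value p + q = 22; m = -23; a(2) = 3*(4) - 2*(-23) = 58; iterating: a(2)=58, a(3)=166, a(4)=382, a(5)=814, a(6)=1678, a(7)=3406, a(8)=6862, a(9)=13774, a(10)=27598, a(11)=55246, a(12)=110542; answer 110542
Part III: Y2 = 110542; w = 110542; squarings mod 1206: 461^1=461, 461^2=265, 461^4=277, 461^8=751, 461^16=799, 461^32=427, 461^64=223, 461^128=283, 461^256=493, 461^512=643, 461^1024=997, 461^2048=265, 461^4096=277, 461^8192=751, 461^16384=799, 461^32768=427, 461^65536=223; 461^110542 = 461^2 * 461^4 * 461^8 * 461^64 * 461^128 * 461^256 * 461^512 * 461^1024 * 461^2048 * 461^8192 * 461^32768 * 461^65536 = 493 (mod 1206); answer 493
Part IV: Y3 = 493; c = 25; T(2) = -3*(28) + 1*(25) = -59; iterating: T(2)=-59, T(3)=205, T(4)=-674, T(5)=2227, T(6)=-7355, T(7)=24292, T(8)=-80231, T(9)=264985; answer 264985

264985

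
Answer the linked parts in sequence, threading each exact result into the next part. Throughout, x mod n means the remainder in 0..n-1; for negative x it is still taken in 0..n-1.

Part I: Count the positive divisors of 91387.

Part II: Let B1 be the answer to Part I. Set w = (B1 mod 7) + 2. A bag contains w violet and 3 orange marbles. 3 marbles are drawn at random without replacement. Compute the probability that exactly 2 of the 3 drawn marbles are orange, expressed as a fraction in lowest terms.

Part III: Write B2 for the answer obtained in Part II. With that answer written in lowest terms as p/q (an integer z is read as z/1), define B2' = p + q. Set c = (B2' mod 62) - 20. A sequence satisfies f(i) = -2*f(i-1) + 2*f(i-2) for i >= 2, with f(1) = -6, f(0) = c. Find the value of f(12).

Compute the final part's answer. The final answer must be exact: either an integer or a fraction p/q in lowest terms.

Part I: 91387 is prime, so its only divisors are 1 and 91387; count = 2; answer 2
Part II: B1 = 2; w = 4; total draws C(7,3) = 35; favorable C(3,2)*C(4,1) = 12; P = 12/35; answer 12/35
Part III: B2 = 12/35; threaded value p + q = 47; c = 27; f(2) = -2*(-6) + 2*(27) = 66; iterating: f(2)=66, f(3)=-144, f(4)=420, f(5)=-1128, f(6)=3096, f(7)=-8448, f(8)=23088, f(9)=-63072, f(10)=172320, f(11)=-470784, f(12)=1286208; answer 1286208

1286208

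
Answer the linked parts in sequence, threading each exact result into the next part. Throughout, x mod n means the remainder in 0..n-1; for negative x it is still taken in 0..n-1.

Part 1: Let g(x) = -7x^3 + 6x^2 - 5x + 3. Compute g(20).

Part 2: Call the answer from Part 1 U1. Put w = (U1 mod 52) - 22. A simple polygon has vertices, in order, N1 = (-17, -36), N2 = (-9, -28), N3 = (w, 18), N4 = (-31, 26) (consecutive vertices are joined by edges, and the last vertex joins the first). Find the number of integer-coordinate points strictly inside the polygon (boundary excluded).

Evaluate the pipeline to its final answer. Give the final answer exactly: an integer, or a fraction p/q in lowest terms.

Part 1: -7*(20)^3 + 6*(20)^2 - 5*(20)^1 + 3 = (-56000) + (2400) + (-100) + (3) = -53697; answer -53697
Part 2: U1 = -53697; w = -3; cross terms: (-17*-28 - -9*-36)=152, (-9*18 - -3*-28)=-246, (-3*26 - -31*18)=480, (-31*-36 - -17*26)=1558; twice the area = |1944| = 1944; area = 972; boundary points = 8 + 2 + 4 + 2 = 16; strictly interior points = area - boundary/2 + 1 = 965; answer 965

965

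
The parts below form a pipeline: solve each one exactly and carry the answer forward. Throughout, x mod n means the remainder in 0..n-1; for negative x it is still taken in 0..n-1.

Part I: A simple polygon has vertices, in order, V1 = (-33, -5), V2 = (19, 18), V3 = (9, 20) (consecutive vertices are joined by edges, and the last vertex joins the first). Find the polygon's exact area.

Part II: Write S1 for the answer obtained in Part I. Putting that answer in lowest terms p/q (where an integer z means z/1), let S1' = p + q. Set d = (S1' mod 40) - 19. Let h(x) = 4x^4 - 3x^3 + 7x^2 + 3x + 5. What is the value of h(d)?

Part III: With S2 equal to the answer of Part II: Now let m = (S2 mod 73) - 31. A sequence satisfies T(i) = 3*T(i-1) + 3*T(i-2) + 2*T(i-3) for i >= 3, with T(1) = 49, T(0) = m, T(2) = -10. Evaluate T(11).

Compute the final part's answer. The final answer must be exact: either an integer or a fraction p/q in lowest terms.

Part I: cross terms: (-33*18 - 19*-5)=-499, (19*20 - 9*18)=218, (9*-5 - -33*20)=615; twice the area = |334| = 334; area = 167; answer 167
Part II: S1 = 167; threaded value p + q = 168; d = -11; 4*(-11)^4 - 3*(-11)^3 + 7*(-11)^2 + 3*(-11)^1 + 5 = (58564) + (3993) + (847) + (-33) + (5) = 63376; answer 63376
Part III: S2 = 63376; m = -19; T(3) = 3*(-10) + 3*(49) + 2*(-19) = 79; iterating: T(3)=79, T(4)=305, T(5)=1132, T(6)=4469, T(7)=17413, T(8)=67910, T(9)=264907, T(10)=1033277, T(11)=4030372; answer 4030372

4030372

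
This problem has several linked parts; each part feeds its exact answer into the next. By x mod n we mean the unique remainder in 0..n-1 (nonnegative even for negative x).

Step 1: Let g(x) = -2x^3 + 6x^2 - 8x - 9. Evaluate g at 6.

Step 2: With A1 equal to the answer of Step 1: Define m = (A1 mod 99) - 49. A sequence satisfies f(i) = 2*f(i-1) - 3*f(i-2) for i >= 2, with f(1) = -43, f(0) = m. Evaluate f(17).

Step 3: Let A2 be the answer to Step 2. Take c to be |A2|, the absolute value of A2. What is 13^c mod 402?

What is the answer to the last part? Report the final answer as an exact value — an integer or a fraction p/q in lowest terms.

373

Step 1: -2*(6)^3 + 6*(6)^2 - 8*(6)^1 - 9 = (-432) + (216) + (-48) + (-9) = -273; answer -273
Step 2: A1 = -273; m = -25; f(2) = 2*(-43) - 3*(-25) = -11; iterating: f(2)=-11, f(3)=107, f(4)=247, f(5)=173, f(6)=-395, f(7)=-1309, f(8)=-1433, f(9)=1061, f(10)=6421, f(11)=9659, f(12)=55, f(13)=-28867, f(14)=-57899, f(15)=-29197, f(16)=115303, f(17)=318197; answer 318197
Step 3: A2 = 318197; c = 318197; squarings mod 402: 13^1=13, 13^2=169, 13^4=19, 13^8=361, 13^16=73, 13^32=103, 13^64=157, 13^128=127, 13^256=49, 13^512=391, 13^1024=121, 13^2048=169, 13^4096=19, 13^8192=361, 13^16384=73, 13^32768=103, 13^65536=157, 13^131072=127, 13^262144=49; 13^318197 = 13^1 * 13^4 * 13^16 * 13^32 * 13^64 * 13^128 * 13^512 * 13^2048 * 13^4096 * 13^16384 * 13^32768 * 13^262144 = 373 (mod 402); answer 373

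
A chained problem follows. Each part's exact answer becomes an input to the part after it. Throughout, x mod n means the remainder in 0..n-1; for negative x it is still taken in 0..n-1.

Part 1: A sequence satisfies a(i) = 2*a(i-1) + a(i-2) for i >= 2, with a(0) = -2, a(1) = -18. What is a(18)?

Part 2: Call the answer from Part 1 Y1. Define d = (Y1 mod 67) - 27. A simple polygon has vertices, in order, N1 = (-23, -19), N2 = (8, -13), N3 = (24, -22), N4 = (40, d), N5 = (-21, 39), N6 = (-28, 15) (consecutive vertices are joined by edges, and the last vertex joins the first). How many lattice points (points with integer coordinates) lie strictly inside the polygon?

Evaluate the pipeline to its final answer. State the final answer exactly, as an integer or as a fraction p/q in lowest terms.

2541

Part 1: a(2) = 2*(-18) + 1*(-2) = -38; iterating: a(2)=-38, a(3)=-94, a(4)=-226, a(5)=-546, a(6)=-1318, a(7)=-3182, a(8)=-7682, a(9)=-18546, a(10)=-44774, a(11)=-108094, a(12)=-260962, a(13)=-630018, a(14)=-1520998, a(15)=-3672014, a(16)=-8865026, a(17)=-21402066, a(18)=-51669158; answer -51669158
Part 2: Y1 = -51669158; d = 9; cross terms: (-23*-13 - 8*-19)=451, (8*-22 - 24*-13)=136, (24*9 - 40*-22)=1096, (40*39 - -21*9)=1749, (-21*15 - -28*39)=777, (-28*-19 - -23*15)=877; twice the area = |5086| = 5086; area = 2543; boundary points = 1 + 1 + 1 + 1 + 1 + 1 = 6; strictly interior points = area - boundary/2 + 1 = 2541; answer 2541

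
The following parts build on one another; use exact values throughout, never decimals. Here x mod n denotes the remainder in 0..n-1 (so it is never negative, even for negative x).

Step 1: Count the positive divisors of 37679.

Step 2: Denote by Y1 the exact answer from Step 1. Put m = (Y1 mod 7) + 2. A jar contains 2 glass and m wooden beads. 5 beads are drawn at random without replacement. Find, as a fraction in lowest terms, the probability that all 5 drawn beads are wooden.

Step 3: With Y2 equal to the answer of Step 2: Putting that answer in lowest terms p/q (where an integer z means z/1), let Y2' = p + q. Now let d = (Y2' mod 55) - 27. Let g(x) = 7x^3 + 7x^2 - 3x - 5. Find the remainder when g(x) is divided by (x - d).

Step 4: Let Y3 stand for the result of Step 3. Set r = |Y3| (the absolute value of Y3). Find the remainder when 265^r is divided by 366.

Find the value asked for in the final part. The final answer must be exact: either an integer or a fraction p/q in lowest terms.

355

Step 1: 37679 = 41 * 919; number of divisors = (1+1) * (1+1) = 4; answer 4
Step 2: Y1 = 4; m = 6; total draws C(8,5) = 56; favorable C(6,5) = 6; P = 3/28; answer 3/28
Step 3: Y2 = 3/28; threaded value p + q = 31; d = 4; remainder = value at the root: 7*(4)^3 + 7*(4)^2 - 3*(4)^1 - 5 = (448) + (112) + (-12) + (-5) = 543; answer 543
Step 4: Y3 = 543; r = 543; squarings mod 366: 265^1=265, 265^2=319, 265^4=13, 265^8=169, 265^16=13, 265^32=169, 265^64=13, 265^128=169, 265^256=13, 265^512=169; 265^543 = 265^1 * 265^2 * 265^4 * 265^8 * 265^16 * 265^512 = 355 (mod 366); answer 355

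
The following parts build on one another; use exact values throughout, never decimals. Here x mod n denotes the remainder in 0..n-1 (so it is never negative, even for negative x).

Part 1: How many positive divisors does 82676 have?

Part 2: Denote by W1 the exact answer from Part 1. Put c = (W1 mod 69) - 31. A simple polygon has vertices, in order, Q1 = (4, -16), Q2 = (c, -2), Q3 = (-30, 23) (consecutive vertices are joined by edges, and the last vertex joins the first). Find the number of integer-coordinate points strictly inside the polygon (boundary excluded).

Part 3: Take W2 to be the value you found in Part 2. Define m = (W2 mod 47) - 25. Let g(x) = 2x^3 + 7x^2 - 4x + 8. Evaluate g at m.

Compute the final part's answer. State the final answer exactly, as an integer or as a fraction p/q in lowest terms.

29

Part 1: 82676 = 2^2 * 11 * 1879; number of divisors = (2+1) * (1+1) * (1+1) = 12; answer 12
Part 2: W1 = 12; c = -19; cross terms: (4*-2 - -19*-16)=-312, (-19*23 - -30*-2)=-497, (-30*-16 - 4*23)=388; twice the area = |-421| = 421; area = 421/2; boundary points = 1 + 1 + 1 = 3; strictly interior points = area - boundary/2 + 1 = 210; answer 210
Part 3: W2 = 210; m = -3; 2*(-3)^3 + 7*(-3)^2 - 4*(-3)^1 + 8 = (-54) + (63) + (12) + (8) = 29; answer 29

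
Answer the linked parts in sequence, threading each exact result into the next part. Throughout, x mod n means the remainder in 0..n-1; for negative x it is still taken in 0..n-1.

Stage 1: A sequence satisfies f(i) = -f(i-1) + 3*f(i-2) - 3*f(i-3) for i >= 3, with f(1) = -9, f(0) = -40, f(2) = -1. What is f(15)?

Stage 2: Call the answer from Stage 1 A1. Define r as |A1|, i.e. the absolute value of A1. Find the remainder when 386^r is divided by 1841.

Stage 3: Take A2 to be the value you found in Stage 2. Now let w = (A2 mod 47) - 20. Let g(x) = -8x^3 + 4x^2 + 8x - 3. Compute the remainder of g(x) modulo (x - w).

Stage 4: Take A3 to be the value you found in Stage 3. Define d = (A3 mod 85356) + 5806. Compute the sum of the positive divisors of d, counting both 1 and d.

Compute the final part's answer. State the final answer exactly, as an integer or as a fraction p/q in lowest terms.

Stage 1: f(3) = -1*(-1) + 3*(-9) - 3*(-40) = 94; iterating: f(3)=94, f(4)=-70, f(5)=355, f(6)=-847, f(7)=2122, f(8)=-5728, f(9)=14635, f(10)=-38185, f(11)=99274, f(12)=-257734, f(13)=670111, f(14)=-1741135, f(15)=4524670; answer 4524670
Stage 2: A1 = 4524670; r = 4524670; squarings mod 1841: 386^1=386, 386^2=1716, 386^4=897, 386^8=92, 386^16=1100, 386^32=463, 386^64=813, 386^128=50, 386^256=659, 386^512=1646, 386^1024=1205, 386^2048=1317, 386^4096=267, 386^8192=1331, 386^16384=519, 386^32768=575, 386^65536=1086, 386^131072=1156, 386^262144=1611, 386^524288=1352, 386^1048576=1632, 386^2097152=1338, 386^4194304=792; 386^4524670 = 386^2 * 386^4 * 386^8 * 386^16 * 386^32 * 386^64 * 386^512 * 386^2048 * 386^65536 * 386^262144 * 386^4194304 = 148 (mod 1841); answer 148
Stage 3: A2 = 148; w = -13; remainder = value at the root: -8*(-13)^3 + 4*(-13)^2 + 8*(-13)^1 - 3 = (17576) + (676) + (-104) + (-3) = 18145; answer 18145
Stage 4: A3 = 18145; d = 23951; 23951 = 43 * 557; sigma = (1 + 43) * (1 + 557) = 44 * 558 = 24552; answer 24552

24552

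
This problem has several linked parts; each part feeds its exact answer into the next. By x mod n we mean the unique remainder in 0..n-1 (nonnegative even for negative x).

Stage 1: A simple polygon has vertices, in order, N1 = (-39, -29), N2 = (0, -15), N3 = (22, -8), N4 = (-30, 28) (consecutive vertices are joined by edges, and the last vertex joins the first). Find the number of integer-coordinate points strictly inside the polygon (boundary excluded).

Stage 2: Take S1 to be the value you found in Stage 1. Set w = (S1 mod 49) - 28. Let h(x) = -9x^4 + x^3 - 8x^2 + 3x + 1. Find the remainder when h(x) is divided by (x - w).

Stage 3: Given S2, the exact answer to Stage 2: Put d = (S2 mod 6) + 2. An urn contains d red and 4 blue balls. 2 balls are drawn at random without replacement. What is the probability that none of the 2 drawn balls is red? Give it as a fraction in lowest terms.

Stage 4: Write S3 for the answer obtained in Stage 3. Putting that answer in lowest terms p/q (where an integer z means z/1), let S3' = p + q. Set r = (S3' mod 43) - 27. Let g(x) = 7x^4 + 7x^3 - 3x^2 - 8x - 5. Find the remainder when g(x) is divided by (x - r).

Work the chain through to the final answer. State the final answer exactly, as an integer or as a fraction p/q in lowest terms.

Stage 1: cross terms: (-39*-15 - 0*-29)=585, (0*-8 - 22*-15)=330, (22*28 - -30*-8)=376, (-30*-29 - -39*28)=1962; twice the area = |3253| = 3253; area = 3253/2; boundary points = 1 + 1 + 4 + 3 = 9; strictly interior points = area - boundary/2 + 1 = 1623; answer 1623
Stage 2: S1 = 1623; w = -22; remainder = value at the root: -9*(-22)^4 + 1*(-22)^3 - 8*(-22)^2 + 3*(-22)^1 + 1 = (-2108304) + (-10648) + (-3872) + (-66) + (1) = -2122889; answer -2122889
Stage 3: S2 = -2122889; d = 3; total draws C(7,2) = 21; favorable C(4,2) = 6; P = 2/7; answer 2/7
Stage 4: S3 = 2/7; threaded value p + q = 9; r = -18; remainder = value at the root: 7*(-18)^4 + 7*(-18)^3 - 3*(-18)^2 - 8*(-18)^1 - 5 = (734832) + (-40824) + (-972) + (144) + (-5) = 693175; answer 693175

693175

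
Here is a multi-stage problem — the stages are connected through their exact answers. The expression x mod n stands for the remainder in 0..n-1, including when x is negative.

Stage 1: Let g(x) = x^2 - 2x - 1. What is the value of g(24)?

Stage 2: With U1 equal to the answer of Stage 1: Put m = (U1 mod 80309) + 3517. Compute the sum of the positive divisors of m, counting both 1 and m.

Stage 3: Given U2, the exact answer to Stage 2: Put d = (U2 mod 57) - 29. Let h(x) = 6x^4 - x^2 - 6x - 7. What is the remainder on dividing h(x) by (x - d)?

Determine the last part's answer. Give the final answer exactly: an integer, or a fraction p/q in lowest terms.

3188072

Stage 1: 1*(24)^2 - 2*(24)^1 - 1 = (576) + (-48) + (-1) = 527; answer 527
Stage 2: U1 = 527; m = 4044; 4044 = 2^2 * 3 * 337; sigma = (1 + 2 + 4) * (1 + 3) * (1 + 337) = 7 * 4 * 338 = 9464; answer 9464
Stage 3: U2 = 9464; d = -27; remainder = value at the root: 6*(-27)^4 - 1*(-27)^2 - 6*(-27)^1 - 7 = (3188646) + (-729) + (162) + (-7) = 3188072; answer 3188072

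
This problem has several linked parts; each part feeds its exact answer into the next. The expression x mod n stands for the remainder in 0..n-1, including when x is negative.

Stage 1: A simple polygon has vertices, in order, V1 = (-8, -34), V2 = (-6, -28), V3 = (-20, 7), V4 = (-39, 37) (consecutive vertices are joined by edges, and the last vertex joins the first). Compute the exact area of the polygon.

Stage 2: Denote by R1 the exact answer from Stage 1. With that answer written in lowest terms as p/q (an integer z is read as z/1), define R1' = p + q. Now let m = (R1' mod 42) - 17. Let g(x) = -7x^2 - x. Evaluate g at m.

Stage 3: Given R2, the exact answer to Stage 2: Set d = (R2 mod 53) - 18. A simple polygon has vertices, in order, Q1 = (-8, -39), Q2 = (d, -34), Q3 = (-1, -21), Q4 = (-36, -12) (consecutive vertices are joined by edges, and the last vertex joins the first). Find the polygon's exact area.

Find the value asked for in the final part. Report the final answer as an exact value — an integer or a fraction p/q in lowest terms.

Stage 1: cross terms: (-8*-28 - -6*-34)=20, (-6*7 - -20*-28)=-602, (-20*37 - -39*7)=-467, (-39*-34 - -8*37)=1622; twice the area = |573| = 573; area = 573/2; answer 573/2
Stage 2: R1 = 573/2; threaded value p + q = 575; m = 12; -7*(12)^2 - 1*(12)^1 = (-1008) + (-12) = -1020; answer -1020
Stage 3: R2 = -1020; d = 22; cross terms: (-8*-34 - 22*-39)=1130, (22*-21 - -1*-34)=-496, (-1*-12 - -36*-21)=-744, (-36*-39 - -8*-12)=1308; twice the area = |1198| = 1198; area = 599; answer 599

599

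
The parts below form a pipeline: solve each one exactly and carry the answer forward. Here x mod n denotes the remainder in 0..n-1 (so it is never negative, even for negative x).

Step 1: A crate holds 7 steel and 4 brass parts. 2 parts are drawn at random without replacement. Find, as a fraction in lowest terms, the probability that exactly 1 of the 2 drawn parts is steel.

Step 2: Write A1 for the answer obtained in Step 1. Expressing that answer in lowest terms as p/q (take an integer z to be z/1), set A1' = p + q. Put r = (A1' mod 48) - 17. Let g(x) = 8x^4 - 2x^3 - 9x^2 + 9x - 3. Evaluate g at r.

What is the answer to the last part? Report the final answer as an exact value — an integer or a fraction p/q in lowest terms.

825387

Step 1: total draws C(11,2) = 55; favorable C(7,1)*C(4,1) = 28; P = 28/55; answer 28/55
Step 2: A1 = 28/55; threaded value p + q = 83; r = 18; 8*(18)^4 - 2*(18)^3 - 9*(18)^2 + 9*(18)^1 - 3 = (839808) + (-11664) + (-2916) + (162) + (-3) = 825387; answer 825387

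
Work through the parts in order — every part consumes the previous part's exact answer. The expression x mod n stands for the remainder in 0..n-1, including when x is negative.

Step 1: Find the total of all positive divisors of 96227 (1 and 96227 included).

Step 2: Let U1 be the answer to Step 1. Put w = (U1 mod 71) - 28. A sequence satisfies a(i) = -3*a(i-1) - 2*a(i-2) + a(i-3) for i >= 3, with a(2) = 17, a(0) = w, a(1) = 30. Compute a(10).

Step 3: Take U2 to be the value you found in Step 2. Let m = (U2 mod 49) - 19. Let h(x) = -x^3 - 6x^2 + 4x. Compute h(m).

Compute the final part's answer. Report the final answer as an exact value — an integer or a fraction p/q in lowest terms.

Step 1: 96227 = 41 * 2347; sigma = (1 + 41) * (1 + 2347) = 42 * 2348 = 98616; answer 98616
Step 2: U1 = 98616; w = 40; a(3) = -3*(17) - 2*(30) + 1*(40) = -71; iterating: a(3)=-71, a(4)=209, a(5)=-468, a(6)=915, a(7)=-1600, a(8)=2502, a(9)=-3391, a(10)=3569; answer 3569
Step 3: U2 = 3569; m = 22; -1*(22)^3 - 6*(22)^2 + 4*(22)^1 = (-10648) + (-2904) + (88) = -13464; answer -13464

-13464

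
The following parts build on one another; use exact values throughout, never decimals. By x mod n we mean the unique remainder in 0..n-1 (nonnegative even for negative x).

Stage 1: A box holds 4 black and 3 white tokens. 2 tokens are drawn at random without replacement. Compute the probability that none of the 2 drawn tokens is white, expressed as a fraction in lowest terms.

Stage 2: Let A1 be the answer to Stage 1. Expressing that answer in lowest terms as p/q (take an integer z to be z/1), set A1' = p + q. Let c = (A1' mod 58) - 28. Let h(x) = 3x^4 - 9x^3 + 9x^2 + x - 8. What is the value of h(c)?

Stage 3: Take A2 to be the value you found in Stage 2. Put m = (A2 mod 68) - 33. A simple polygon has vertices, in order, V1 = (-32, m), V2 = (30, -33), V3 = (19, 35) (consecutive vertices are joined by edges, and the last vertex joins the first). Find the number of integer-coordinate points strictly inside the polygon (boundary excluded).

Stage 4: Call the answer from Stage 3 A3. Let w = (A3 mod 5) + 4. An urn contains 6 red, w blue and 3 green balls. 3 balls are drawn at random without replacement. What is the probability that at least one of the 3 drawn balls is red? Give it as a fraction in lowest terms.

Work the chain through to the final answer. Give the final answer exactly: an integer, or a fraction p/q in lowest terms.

103/136

Stage 1: total draws C(7,2) = 21; favorable C(4,2) = 6; P = 2/7; answer 2/7
Stage 2: A1 = 2/7; threaded value p + q = 9; c = -19; 3*(-19)^4 - 9*(-19)^3 + 9*(-19)^2 + 1*(-19)^1 - 8 = (390963) + (61731) + (3249) + (-19) + (-8) = 455916; answer 455916
Stage 3: A2 = 455916; m = 11; cross terms: (-32*-33 - 30*11)=726, (30*35 - 19*-33)=1677, (19*11 - -32*35)=1329; twice the area = |3732| = 3732; area = 1866; boundary points = 2 + 1 + 3 = 6; strictly interior points = area - boundary/2 + 1 = 1864; answer 1864
Stage 4: A3 = 1864; w = 8; total draws C(17,3) = 680; complement C(11,3) = 165; favorable 680 - 165 = 515; P = 103/136; answer 103/136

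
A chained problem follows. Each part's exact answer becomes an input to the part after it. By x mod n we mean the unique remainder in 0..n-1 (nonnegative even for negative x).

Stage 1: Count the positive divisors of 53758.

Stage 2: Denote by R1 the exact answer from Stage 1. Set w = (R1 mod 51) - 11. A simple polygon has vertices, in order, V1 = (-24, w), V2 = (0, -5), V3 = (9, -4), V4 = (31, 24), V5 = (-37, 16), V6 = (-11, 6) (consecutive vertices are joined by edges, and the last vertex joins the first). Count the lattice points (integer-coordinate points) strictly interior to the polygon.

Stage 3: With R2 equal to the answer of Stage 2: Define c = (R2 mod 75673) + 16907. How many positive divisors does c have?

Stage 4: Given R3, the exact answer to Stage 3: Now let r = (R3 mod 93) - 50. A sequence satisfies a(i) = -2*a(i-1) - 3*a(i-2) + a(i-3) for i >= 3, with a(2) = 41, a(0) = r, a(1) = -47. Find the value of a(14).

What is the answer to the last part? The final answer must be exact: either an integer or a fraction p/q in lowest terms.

Stage 1: 53758 = 2 * 26879; number of divisors = (1+1) * (1+1) = 4; answer 4
Stage 2: R1 = 4; w = -7; cross terms: (-24*-5 - 0*-7)=120, (0*-4 - 9*-5)=45, (9*24 - 31*-4)=340, (31*16 - -37*24)=1384, (-37*6 - -11*16)=-46, (-11*-7 - -24*6)=221; twice the area = |2064| = 2064; area = 1032; boundary points = 2 + 1 + 2 + 4 + 2 + 13 = 24; strictly interior points = area - boundary/2 + 1 = 1021; answer 1021
Stage 3: R2 = 1021; c = 17928; 17928 = 2^3 * 3^3 * 83; number of divisors = (3+1) * (3+1) * (1+1) = 32; answer 32
Stage 4: R3 = 32; r = -18; a(3) = -2*(41) - 3*(-47) + 1*(-18) = 41; iterating: a(3)=41, a(4)=-252, a(5)=422, a(6)=-47, a(7)=-1424, a(8)=3411, a(9)=-2597, a(10)=-6463, a(11)=24128, a(12)=-31464, a(13)=-15919, a(14)=150358; answer 150358

150358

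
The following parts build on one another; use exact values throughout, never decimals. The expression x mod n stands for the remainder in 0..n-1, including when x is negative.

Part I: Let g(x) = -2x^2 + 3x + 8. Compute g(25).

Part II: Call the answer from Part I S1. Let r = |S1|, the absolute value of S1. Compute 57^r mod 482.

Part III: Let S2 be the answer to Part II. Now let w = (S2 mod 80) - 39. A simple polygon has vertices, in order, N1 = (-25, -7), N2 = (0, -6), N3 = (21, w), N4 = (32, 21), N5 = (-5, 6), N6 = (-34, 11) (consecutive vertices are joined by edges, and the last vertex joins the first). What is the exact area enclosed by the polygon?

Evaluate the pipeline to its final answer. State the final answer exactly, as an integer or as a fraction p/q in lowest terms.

Part I: -2*(25)^2 + 3*(25)^1 + 8 = (-1250) + (75) + (8) = -1167; answer -1167
Part II: S1 = -1167; r = 1167; squarings mod 482: 57^1=57, 57^2=357, 57^4=201, 57^8=395, 57^16=339, 57^32=205, 57^64=91, 57^128=87, 57^256=339, 57^512=205, 57^1024=91; 57^1167 = 57^1 * 57^2 * 57^4 * 57^8 * 57^128 * 57^1024 = 103 (mod 482); answer 103
Part III: S2 = 103; w = -16; cross terms: (-25*-6 - 0*-7)=150, (0*-16 - 21*-6)=126, (21*21 - 32*-16)=953, (32*6 - -5*21)=297, (-5*11 - -34*6)=149, (-34*-7 - -25*11)=513; twice the area = |2188| = 2188; area = 1094; answer 1094

1094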